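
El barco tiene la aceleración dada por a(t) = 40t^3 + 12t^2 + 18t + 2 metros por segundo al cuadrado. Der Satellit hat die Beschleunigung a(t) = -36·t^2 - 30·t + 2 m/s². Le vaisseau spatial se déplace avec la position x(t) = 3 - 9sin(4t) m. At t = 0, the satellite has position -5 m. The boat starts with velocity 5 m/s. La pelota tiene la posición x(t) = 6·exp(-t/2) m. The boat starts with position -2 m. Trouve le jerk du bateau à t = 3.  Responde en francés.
Nous devons dériver notre équation de l'accélération a(t) = 40·t^3 + 12·t^2 + 18·t + 2 1 fois. La dérivée de l'accélération donne le jerk: j(t) = 120·t^2 + 24·t + 18. En utilisant j(t) = 120·t^2 + 24·t + 18 et en substituant t = 3, nous trouvons j = 1170.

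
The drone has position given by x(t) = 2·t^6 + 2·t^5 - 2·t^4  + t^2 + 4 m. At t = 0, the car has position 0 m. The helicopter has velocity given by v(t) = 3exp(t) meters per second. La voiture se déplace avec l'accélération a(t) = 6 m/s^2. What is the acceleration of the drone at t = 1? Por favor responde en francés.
Pour résoudre ceci, nous devons prendre 2 dérivées de notre équation de la position x(t) = 2·t^6 + 2·t^5 - 2·t^4 + t^2 + 4. La dérivée de la position donne la vitesse: v(t) = 12·t^5 + 10·t^4 - 8·t^3 + 2·t. La dérivée de la vitesse donne l'accélération: a(t) = 60·t^4 + 40·t^3 - 24·t^2 + 2. Nous avons l'accélération a(t) = 60·t^4 + 40·t^3 - 24·t^2 + 2. En substituant t = 1: a(1) = 78.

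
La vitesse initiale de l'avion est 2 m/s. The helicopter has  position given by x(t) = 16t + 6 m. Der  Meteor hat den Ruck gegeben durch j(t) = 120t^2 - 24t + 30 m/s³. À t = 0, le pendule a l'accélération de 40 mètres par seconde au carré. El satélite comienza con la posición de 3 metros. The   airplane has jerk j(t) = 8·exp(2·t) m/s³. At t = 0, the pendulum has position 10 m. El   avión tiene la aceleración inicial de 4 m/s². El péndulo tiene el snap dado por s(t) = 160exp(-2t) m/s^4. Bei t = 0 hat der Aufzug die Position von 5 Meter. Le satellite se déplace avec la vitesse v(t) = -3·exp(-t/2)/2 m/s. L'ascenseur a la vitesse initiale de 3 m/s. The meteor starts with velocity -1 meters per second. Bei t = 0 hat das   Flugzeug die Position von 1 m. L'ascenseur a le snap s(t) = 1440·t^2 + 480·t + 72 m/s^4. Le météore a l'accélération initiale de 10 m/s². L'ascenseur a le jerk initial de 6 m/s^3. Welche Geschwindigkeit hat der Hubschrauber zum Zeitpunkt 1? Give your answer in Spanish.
Para resolver esto, necesitamos tomar 1 derivada de nuestra ecuación de la posición x(t) = 16·t + 6. Tomando d/dt de x(t), encontramos v(t) = 16. De la ecuación de la velocidad v(t) = 16, sustituimos t = 1 para obtener v = 16.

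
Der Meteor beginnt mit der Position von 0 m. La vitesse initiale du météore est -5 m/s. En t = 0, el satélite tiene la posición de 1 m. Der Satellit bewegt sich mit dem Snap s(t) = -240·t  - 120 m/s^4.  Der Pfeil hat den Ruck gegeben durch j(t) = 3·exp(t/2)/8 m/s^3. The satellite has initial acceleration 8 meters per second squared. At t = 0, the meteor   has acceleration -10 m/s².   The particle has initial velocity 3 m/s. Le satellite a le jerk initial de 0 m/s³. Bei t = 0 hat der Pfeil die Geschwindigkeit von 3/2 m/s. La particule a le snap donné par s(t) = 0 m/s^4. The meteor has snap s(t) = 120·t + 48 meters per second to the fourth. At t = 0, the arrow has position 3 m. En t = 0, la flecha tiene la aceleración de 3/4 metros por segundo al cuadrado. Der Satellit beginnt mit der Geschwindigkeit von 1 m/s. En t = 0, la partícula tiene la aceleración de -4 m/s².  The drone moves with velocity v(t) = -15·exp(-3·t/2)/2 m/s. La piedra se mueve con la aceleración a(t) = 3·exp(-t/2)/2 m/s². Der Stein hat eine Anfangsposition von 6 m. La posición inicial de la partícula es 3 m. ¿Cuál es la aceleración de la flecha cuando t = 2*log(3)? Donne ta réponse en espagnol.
Partiendo de la sacudida j(t) = 3·exp(t/2)/8, tomamos 1 antiderivada. Tomando ∫j(t)dt y aplicando a(0) = 3/4, encontramos a(t) = 3·exp(t/2)/4. Tenemos la aceleración a(t) = 3·exp(t/2)/4. Sustituyendo t = 2*log(3): a(2*log(3)) = 9/4.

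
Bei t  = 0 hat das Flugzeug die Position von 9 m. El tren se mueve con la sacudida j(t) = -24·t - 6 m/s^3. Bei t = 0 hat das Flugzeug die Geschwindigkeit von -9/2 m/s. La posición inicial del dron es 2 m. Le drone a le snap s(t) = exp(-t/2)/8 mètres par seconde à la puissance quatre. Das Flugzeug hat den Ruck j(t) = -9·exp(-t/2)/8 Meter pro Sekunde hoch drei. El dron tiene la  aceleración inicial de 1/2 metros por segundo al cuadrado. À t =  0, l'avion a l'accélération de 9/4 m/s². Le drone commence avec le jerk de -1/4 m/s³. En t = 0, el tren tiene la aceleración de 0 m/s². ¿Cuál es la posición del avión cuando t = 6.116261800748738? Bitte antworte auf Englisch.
To solve this, we need to take 3 antiderivatives of our jerk equation j(t) = -9·exp(-t/2)/8. Integrating jerk and using the initial condition a(0) = 9/4, we get a(t) = 9·exp(-t/2)/4. Taking ∫a(t)dt and applying v(0) = -9/2, we find v(t) = -9·exp(-t/2)/2. The integral of velocity, with x(0) = 9, gives position: x(t) = 9·exp(-t/2). From the given position equation x(t) = 9·exp(-t/2), we substitute t = 6.116261800748738 to get x = 0.422778734518385.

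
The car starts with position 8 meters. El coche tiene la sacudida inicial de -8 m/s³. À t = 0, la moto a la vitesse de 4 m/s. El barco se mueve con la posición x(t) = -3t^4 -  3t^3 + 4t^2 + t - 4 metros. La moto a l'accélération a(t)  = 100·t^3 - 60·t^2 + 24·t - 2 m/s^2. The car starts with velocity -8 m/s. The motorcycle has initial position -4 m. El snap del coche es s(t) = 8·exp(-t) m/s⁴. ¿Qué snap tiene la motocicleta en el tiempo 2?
Partiendo de la aceleración a(t) = 100·t^3 - 60·t^2 + 24·t - 2, tomamos 2 derivadas. La derivada de la aceleración da la sacudida: j(t) = 300·t^2 - 120·t + 24. Derivando la sacudida, obtenemos el snap: s(t) = 600·t - 120. Tenemos el snap s(t) = 600·t - 120. Sustituyendo t = 2: s(2) = 1080.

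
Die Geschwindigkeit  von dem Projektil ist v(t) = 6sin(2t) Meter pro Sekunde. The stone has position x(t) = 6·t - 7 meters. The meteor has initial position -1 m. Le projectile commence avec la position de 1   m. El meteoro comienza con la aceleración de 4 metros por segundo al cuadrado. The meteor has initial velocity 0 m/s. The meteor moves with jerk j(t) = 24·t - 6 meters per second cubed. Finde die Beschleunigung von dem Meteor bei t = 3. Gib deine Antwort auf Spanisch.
Partiendo de la sacudida j(t) = 24·t - 6, tomamos 1 antiderivada. La antiderivada de la sacudida es la aceleración. Usando a(0) = 4, obtenemos a(t) = 12·t^2 - 6·t + 4. De la ecuación de la aceleración a(t) = 12·t^2 - 6·t + 4, sustituimos t = 3 para obtener a = 94.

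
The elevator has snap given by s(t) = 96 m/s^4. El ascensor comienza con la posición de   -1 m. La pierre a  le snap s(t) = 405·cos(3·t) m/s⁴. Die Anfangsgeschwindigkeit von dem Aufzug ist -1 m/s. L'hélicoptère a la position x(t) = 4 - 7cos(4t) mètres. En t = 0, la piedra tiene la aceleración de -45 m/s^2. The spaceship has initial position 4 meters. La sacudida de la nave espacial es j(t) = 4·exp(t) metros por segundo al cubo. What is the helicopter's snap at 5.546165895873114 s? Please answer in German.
Ausgehend von der Position x(t) = 4 - 7·cos(4·t), nehmen wir 4 Ableitungen. Die Ableitung von der Position ergibt die Geschwindigkeit: v(t) = 28·sin(4·t). Mit d/dt von v(t) finden wir a(t) = 112·cos(4·t). Die Ableitung von der Beschleunigung ergibt den Ruck: j(t) = -448·sin(4·t). Durch Ableiten von dem Ruck erhalten wir den Snap: s(t) = -1792·cos(4·t). Mit s(t) = -1792·cos(4·t) und Einsetzen von t = 5.546165895873114, finden wir s = 1758.55111832881.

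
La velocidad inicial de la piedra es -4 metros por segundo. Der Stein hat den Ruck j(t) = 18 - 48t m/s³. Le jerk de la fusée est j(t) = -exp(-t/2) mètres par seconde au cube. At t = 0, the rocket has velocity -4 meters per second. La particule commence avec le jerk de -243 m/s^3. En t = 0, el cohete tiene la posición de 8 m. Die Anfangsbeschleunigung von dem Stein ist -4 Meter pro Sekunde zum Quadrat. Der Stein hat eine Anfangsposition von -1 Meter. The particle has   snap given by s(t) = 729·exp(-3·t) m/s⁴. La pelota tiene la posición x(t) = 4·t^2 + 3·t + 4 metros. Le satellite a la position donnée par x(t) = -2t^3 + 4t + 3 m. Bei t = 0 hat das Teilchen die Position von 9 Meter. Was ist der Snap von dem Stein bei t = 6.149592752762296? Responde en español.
Para resolver esto, necesitamos tomar 1 derivada de nuestra ecuación de la sacudida j(t) = 18 - 48·t. Derivando la sacudida, obtenemos el snap: s(t) = -48. Tenemos el snap s(t) = -48. Sustituyendo t = 6.149592752762296: s(6.149592752762296) = -48.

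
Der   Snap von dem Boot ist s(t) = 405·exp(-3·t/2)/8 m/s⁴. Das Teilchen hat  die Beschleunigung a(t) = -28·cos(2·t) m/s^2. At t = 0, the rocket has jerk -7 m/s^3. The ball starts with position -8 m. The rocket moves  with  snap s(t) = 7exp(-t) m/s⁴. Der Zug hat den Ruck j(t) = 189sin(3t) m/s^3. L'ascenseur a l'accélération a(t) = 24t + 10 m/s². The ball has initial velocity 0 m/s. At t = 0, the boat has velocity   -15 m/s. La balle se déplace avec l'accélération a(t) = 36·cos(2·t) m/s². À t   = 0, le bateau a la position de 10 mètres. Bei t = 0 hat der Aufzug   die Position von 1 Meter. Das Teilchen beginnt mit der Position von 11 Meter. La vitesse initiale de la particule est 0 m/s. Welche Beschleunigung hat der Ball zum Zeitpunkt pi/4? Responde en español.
De la ecuación de la aceleración a(t) = 36·cos(2·t), sustituimos t = pi/4 para obtener a = 0.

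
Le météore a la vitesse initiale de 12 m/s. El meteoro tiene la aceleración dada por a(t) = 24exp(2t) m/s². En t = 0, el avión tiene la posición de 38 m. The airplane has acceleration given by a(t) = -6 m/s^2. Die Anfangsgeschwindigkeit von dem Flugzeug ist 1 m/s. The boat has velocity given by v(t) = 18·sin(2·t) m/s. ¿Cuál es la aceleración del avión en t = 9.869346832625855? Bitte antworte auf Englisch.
Using a(t) = -6 and substituting t = 9.869346832625855, we find a = -6.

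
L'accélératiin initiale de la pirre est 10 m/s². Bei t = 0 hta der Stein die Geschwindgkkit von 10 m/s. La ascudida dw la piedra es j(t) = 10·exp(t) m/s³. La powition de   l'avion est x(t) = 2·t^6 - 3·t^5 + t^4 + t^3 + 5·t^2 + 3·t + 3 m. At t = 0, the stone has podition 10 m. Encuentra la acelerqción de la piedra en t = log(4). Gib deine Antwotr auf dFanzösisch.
Nous devons trouver l'intégrale de notre équation du jerk j(t) = 10·exp(t) 1 fois. En prenant ∫j(t)dt et en appliquant a(0) = 10, nous trouvons a(t) = 10·exp(t). De l'équation de l'accélération a(t) = 10·exp(t), nous substituons t = log(4) pour obtenir a = 40.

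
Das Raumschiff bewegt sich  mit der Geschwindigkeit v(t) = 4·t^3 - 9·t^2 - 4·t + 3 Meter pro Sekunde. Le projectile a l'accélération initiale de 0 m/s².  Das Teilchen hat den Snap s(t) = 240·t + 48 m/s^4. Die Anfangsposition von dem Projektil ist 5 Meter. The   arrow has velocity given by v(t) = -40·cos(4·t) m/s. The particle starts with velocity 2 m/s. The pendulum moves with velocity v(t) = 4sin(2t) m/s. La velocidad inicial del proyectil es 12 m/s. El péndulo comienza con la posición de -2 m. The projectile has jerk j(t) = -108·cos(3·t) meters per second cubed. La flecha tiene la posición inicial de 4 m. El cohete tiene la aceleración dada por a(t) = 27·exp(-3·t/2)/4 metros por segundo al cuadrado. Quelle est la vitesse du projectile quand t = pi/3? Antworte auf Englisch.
We must find the antiderivative of our jerk equation j(t) = -108·cos(3·t) 2 times. The integral of jerk is acceleration. Using a(0) = 0, we get a(t) = -36·sin(3·t). The antiderivative of acceleration is velocity. Using v(0) = 12, we get v(t) = 12·cos(3·t). We have velocity v(t) = 12·cos(3·t). Substituting t = pi/3: v(pi/3) = -12.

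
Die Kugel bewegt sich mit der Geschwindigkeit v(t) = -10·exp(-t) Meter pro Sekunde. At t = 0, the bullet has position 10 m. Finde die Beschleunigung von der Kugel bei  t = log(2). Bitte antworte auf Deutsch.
Um dies zu lösen, müssen wir 1 Ableitung unserer Gleichung für die Geschwindigkeit v(t) = -10·exp(-t) nehmen. Die Ableitung von der Geschwindigkeit ergibt die Beschleunigung: a(t) = 10·exp(-t). Mit a(t) = 10·exp(-t) und Einsetzen von t = log(2), finden wir a = 5.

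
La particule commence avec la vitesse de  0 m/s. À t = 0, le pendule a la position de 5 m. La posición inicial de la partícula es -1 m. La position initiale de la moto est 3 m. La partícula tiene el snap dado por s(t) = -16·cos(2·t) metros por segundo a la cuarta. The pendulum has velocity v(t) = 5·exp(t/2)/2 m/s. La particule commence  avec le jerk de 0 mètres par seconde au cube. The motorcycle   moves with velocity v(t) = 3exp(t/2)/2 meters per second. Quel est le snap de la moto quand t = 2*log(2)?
Pour résoudre ceci, nous devons prendre 3 dérivées de notre équation de la vitesse v(t) = 3·exp(t/2)/2. En dérivant la vitesse, nous obtenons l'accélération: a(t) = 3·exp(t/2)/4. En dérivant l'accélération, nous obtenons le jerk: j(t) = 3·exp(t/2)/8. En dérivant le jerk, nous obtenons le snap: s(t) = 3·exp(t/2)/16. En utilisant s(t) = 3·exp(t/2)/16 et en substituant t = 2*log(2), nous trouvons s = 3/8.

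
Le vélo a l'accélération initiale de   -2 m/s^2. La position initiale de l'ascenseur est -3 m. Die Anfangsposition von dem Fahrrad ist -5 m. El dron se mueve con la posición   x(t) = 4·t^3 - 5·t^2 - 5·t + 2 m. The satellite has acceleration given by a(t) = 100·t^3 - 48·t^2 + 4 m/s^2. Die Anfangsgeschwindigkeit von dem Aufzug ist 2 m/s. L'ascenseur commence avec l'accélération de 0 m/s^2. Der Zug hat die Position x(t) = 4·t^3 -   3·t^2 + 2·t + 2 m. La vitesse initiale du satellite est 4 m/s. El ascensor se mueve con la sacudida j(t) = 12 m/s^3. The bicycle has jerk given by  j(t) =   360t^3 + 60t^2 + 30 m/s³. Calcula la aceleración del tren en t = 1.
Debemos derivar nuestra ecuación de la posición x(t) = 4·t^3 - 3·t^2 + 2·t + 2 2 veces. La derivada de la posición da la velocidad: v(t) = 12·t^2 - 6·t + 2. Tomando d/dt de v(t), encontramos a(t) = 24·t - 6. Tenemos la aceleración a(t) = 24·t - 6. Sustituyendo t = 1: a(1) = 18.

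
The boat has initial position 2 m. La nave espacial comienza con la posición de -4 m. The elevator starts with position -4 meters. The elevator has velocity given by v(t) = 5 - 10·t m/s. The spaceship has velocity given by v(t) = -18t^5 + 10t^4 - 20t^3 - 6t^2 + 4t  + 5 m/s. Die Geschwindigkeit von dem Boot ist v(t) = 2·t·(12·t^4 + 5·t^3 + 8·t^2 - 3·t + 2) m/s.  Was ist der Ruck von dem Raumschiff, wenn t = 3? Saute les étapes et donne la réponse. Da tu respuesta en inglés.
At t = 3, j = -9012.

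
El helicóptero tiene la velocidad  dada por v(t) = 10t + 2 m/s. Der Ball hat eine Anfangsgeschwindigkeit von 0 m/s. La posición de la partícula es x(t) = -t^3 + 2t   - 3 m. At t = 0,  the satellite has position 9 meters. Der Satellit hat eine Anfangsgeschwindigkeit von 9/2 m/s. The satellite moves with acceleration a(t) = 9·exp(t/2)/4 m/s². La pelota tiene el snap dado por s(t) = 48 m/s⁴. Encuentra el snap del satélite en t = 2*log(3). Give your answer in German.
Um dies zu lösen, müssen wir 2 Ableitungen unserer Gleichung für die Beschleunigung a(t) = 9·exp(t/2)/4 nehmen. Durch Ableiten von der Beschleunigung erhalten wir den Ruck: j(t) = 9·exp(t/2)/8. Mit d/dt von j(t) finden wir s(t) = 9·exp(t/2)/16. Wir haben den Snap s(t) = 9·exp(t/2)/16. Durch Einsetzen von t = 2*log(3): s(2*log(3)) = 27/16.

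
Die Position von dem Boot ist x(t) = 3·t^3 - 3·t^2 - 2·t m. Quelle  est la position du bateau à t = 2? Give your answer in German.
Wir haben die Position x(t) = 3·t^3 - 3·t^2 - 2·t. Durch Einsetzen von t = 2: x(2) = 8.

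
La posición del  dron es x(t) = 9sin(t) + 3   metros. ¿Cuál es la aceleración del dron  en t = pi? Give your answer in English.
Starting from position x(t) = 9·sin(t) + 3, we take 2 derivatives. The derivative of position gives velocity: v(t) = 9·cos(t). Differentiating velocity, we get acceleration: a(t) = -9·sin(t). We have acceleration a(t) = -9·sin(t). Substituting t = pi: a(pi) = 0.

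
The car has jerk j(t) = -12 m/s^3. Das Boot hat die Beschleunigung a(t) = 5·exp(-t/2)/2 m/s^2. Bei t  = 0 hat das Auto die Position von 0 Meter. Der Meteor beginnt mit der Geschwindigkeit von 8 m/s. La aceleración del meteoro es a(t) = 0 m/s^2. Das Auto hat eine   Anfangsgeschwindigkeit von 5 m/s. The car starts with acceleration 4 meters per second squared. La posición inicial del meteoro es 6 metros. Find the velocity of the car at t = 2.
To solve this, we need to take 2 antiderivatives of our jerk equation j(t) = -12. The antiderivative of jerk, with a(0) = 4, gives acceleration: a(t) = 4 - 12·t. Taking ∫a(t)dt and applying v(0) = 5, we find v(t) = -6·t^2 + 4·t + 5. Using v(t) = -6·t^2 + 4·t + 5 and substituting t = 2, we find v = -11.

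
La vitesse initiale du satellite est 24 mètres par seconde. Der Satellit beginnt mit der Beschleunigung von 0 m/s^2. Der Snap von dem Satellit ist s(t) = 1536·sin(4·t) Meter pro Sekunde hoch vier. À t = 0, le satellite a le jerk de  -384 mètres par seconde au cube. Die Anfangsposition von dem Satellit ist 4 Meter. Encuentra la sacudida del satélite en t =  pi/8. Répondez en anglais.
To find the answer, we compute 1 antiderivative of s(t) = 1536·sin(4·t). Taking ∫s(t)dt and applying j(0) = -384, we find j(t) = -384·cos(4·t). From the given jerk equation j(t) = -384·cos(4·t), we substitute t = pi/8 to get j = 0.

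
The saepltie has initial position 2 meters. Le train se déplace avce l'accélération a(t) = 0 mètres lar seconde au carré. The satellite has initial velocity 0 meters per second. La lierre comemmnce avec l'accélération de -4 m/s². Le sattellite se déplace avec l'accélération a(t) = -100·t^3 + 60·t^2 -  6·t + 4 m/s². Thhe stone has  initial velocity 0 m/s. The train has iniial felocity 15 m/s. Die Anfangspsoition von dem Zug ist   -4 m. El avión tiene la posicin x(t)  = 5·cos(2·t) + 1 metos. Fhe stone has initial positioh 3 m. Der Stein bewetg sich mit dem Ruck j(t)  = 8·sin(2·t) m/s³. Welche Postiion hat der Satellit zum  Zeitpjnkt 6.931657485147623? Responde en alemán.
Ausgehend von der Beschleunigung a(t) = -100·t^3 + 60·t^2 - 6·t + 4, nehmen wir 2 Stammfunktionen. Durch Integration von der Beschleunigung und Verwendung der Anfangsbedingung v(0) = 0, erhalten wir v(t) = t·(-25·t^3 + 20·t^2 - 3·t + 4). Durch Integration von der Geschwindigkeit und Verwendung der Anfangsbedingung x(0) = 2, erhalten wir x(t) = -5·t^5 + 5·t^4 - t^3 + 2·t^2 + 2. Wir haben die Position x(t) = -5·t^5 + 5·t^4 - t^3 + 2·t^2 + 2. Durch Einsetzen von t = 6.931657485147623: x(6.931657485147623) = -68704.0287604963.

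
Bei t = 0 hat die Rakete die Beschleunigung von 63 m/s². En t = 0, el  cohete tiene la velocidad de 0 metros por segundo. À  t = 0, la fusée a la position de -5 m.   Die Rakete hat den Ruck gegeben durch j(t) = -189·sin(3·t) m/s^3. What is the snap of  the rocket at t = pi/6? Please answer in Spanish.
Partiendo de la sacudida j(t) = -189·sin(3·t), tomamos 1 derivada. La derivada de la sacudida da el snap: s(t) = -567·cos(3·t). Tenemos el snap s(t) = -567·cos(3·t). Sustituyendo t = pi/6: s(pi/6) = 0.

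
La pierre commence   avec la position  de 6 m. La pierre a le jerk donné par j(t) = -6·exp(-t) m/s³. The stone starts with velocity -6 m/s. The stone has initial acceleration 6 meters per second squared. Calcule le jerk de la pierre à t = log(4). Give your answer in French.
En utilisant j(t) = -6·exp(-t) et en substituant t = log(4), nous trouvons j = -3/2.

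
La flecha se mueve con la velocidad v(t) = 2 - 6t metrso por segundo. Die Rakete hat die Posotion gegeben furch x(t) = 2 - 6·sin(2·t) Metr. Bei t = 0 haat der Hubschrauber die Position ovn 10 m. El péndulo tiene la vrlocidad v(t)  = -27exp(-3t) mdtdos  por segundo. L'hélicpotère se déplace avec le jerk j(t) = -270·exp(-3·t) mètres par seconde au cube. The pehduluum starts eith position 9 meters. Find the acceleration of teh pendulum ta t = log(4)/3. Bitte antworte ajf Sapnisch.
Debemos derivar nuestra ecuación de la velocidad v(t) = -27·exp(-3·t) 1 vez. Derivando la velocidad, obtenemos la aceleración: a(t) = 81·exp(-3·t). Usando a(t) = 81·exp(-3·t) y sustituyendo t = log(4)/3, encontramos a = 81/4.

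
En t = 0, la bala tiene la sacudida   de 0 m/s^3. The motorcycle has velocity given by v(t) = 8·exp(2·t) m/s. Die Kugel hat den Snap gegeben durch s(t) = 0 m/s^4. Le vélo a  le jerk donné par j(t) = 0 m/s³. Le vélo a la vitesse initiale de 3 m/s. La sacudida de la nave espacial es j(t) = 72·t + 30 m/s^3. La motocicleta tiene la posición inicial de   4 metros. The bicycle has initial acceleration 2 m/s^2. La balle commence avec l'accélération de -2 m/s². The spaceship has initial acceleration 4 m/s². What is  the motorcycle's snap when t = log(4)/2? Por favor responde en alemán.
Um dies zu lösen, müssen wir 3 Ableitungen unserer Gleichung für die Geschwindigkeit v(t) = 8·exp(2·t) nehmen. Durch Ableiten von der Geschwindigkeit erhalten wir die Beschleunigung: a(t) = 16·exp(2·t). Mit d/dt von a(t) finden wir j(t) = 32·exp(2·t). Durch Ableiten von dem Ruck erhalten wir den Snap: s(t) = 64·exp(2·t). Aus der Gleichung für den Snap s(t) = 64·exp(2·t), setzen wir t = log(4)/2 ein und erhalten s = 256.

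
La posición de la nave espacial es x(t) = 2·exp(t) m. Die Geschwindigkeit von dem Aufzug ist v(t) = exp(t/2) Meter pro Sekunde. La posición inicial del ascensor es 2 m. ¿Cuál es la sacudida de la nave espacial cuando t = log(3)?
Para resolver esto, necesitamos tomar 3 derivadas de nuestra ecuación de la posición x(t) = 2·exp(t). Tomando d/dt de x(t), encontramos v(t) = 2·exp(t). Derivando la velocidad, obtenemos la aceleración: a(t) = 2·exp(t). La derivada de la aceleración da la sacudida: j(t) = 2·exp(t). Usando j(t) = 2·exp(t) y sustituyendo t = log(3), encontramos j = 6.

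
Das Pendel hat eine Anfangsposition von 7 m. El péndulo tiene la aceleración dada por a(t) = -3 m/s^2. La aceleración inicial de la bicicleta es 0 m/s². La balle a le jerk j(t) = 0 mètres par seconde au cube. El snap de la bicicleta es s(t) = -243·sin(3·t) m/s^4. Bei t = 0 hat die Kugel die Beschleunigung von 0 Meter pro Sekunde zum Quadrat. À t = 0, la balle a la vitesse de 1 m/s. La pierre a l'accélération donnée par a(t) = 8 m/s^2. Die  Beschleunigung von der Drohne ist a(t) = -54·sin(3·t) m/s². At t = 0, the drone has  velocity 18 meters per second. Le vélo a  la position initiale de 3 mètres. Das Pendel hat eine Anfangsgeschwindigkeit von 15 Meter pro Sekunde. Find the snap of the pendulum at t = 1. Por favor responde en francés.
En partant de l'accélération a(t) = -3, nous prenons 2 dérivées. La dérivée de l'accélération donne le jerk: j(t) = 0. La dérivée du jerk donne le snap: s(t) = 0. Nous avons le snap s(t) = 0. En substituant t = 1: s(1) = 0.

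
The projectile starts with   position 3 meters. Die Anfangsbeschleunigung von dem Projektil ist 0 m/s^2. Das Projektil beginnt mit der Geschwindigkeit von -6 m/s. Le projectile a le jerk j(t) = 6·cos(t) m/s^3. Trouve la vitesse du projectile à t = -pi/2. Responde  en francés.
Nous devons trouver l'intégrale de notre équation du jerk j(t) = 6·cos(t) 2 fois. La primitive du jerk, avec a(0) = 0, donne l'accélération: a(t) = 6·sin(t). L'intégrale de l'accélération, avec v(0) = -6, donne la vitesse: v(t) = -6·cos(t). En utilisant v(t) = -6·cos(t) et en substituant t = -pi/2, nous trouvons v = 0.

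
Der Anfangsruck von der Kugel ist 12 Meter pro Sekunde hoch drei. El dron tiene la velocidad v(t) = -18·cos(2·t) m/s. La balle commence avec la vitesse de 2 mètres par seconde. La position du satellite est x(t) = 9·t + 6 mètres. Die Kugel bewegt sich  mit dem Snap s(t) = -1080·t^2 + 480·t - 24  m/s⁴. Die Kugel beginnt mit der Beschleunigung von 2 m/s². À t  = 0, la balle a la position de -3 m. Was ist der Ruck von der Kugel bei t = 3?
Wir müssen unsere Gleichung für den Snap s(t) = -1080·t^2 + 480·t - 24 1-mal integrieren. Durch Integration von dem Snap und Verwendung der Anfangsbedingung j(0) = 12, erhalten wir j(t) = -360·t^3 + 240·t^2 - 24·t + 12. Aus der Gleichung für den Ruck j(t) = -360·t^3 + 240·t^2 - 24·t + 12, setzen wir t = 3 ein und erhalten j = -7620.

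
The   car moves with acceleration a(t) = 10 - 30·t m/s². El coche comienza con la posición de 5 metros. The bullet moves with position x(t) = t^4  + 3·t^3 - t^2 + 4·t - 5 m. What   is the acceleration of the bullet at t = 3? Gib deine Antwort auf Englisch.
We must differentiate our position equation x(t) = t^4 + 3·t^3 - t^2 + 4·t - 5 2 times. Differentiating position, we get velocity: v(t) = 4·t^3 + 9·t^2 - 2·t + 4. Differentiating velocity, we get acceleration: a(t) = 12·t^2 + 18·t - 2. We have acceleration a(t) = 12·t^2 + 18·t - 2. Substituting t = 3: a(3) = 160.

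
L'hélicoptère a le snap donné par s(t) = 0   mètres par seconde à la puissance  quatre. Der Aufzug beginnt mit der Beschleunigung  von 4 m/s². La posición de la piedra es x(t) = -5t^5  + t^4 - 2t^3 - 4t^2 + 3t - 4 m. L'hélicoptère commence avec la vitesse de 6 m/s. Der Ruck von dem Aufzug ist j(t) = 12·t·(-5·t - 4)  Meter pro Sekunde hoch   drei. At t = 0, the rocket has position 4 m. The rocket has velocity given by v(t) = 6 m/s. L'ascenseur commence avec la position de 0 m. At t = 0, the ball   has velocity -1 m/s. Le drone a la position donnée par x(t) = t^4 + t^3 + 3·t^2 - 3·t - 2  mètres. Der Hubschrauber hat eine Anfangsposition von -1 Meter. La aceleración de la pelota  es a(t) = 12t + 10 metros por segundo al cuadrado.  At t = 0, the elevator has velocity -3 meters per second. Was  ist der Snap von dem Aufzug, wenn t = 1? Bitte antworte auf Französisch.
Pour résoudre ceci, nous devons prendre 1 dérivée de notre équation du jerk j(t) = 12·t·(-5·t - 4). En prenant d/dt de j(t), nous trouvons s(t) = -120·t - 48. De l'équation du snap s(t) = -120·t - 48, nous substituons t = 1 pour obtenir s = -168.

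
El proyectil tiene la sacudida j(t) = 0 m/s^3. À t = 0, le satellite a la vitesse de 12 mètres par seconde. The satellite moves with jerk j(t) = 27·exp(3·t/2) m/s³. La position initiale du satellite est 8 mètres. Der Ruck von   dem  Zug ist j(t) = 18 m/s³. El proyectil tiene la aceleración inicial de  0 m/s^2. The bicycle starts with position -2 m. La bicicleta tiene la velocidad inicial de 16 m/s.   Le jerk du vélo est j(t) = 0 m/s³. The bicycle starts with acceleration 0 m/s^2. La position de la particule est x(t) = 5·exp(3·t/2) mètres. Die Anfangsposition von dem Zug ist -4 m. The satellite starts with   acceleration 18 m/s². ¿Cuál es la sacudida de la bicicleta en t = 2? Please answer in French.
De l'équation du jerk j(t) = 0, nous substituons t = 2 pour obtenir j = 0.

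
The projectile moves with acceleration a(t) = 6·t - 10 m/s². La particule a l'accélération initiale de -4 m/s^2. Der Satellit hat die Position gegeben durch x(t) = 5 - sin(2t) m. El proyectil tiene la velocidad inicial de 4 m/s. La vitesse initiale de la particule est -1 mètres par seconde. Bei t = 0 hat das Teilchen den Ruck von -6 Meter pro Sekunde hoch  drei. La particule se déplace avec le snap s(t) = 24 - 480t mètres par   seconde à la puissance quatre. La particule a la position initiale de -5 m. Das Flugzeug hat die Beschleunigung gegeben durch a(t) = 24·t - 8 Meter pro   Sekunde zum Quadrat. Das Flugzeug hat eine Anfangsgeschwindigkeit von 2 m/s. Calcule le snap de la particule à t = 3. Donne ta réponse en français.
En utilisant s(t) = 24 - 480·t et en substituant t = 3, nous trouvons s = -1416.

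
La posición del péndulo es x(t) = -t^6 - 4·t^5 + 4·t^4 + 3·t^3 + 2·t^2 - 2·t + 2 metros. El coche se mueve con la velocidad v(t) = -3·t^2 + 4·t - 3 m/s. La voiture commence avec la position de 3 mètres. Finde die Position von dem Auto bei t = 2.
Wir müssen unsere Gleichung für die Geschwindigkeit v(t) = -3·t^2 + 4·t - 3 1-mal integrieren. Das Integral von der Geschwindigkeit, mit x(0) = 3, ergibt die Position: x(t) = -t^3 + 2·t^2 - 3·t + 3. Wir haben die Position x(t) = -t^3 + 2·t^2 - 3·t + 3. Durch Einsetzen von t = 2: x(2) = -3.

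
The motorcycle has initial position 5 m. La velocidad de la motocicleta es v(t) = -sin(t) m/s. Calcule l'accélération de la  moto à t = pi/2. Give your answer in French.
Nous devons dériver notre équation de la vitesse v(t) = -sin(t) 1 fois. En prenant d/dt de v(t), nous trouvons a(t) = -cos(t). En utilisant a(t) = -cos(t) et en substituant t = pi/2, nous trouvons a = 0.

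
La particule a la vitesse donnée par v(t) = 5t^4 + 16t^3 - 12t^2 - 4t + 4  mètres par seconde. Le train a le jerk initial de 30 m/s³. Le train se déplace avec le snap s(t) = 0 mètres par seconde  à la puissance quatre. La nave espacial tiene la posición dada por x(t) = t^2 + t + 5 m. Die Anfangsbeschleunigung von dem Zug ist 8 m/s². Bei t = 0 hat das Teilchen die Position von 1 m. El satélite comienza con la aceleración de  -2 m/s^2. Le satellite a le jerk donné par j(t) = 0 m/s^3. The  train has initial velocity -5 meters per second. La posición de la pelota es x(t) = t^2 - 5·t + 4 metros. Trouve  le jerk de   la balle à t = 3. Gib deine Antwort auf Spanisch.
Para resolver esto, necesitamos tomar 3 derivadas de nuestra ecuación de la posición x(t) = t^2 - 5·t + 4. Derivando la posición, obtenemos la velocidad: v(t) = 2·t - 5. Tomando d/dt de v(t), encontramos a(t) = 2. La derivada de la aceleración da la sacudida: j(t) = 0. De la ecuación de la sacudida j(t) = 0, sustituimos t = 3 para obtener j = 0.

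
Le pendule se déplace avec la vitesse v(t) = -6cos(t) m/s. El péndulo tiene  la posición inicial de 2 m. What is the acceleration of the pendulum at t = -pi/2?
We must differentiate our velocity equation v(t) = -6·cos(t) 1 time. Differentiating velocity, we get acceleration: a(t) = 6·sin(t). We have acceleration a(t) = 6·sin(t). Substituting t = -pi/2: a(-pi/2) = -6.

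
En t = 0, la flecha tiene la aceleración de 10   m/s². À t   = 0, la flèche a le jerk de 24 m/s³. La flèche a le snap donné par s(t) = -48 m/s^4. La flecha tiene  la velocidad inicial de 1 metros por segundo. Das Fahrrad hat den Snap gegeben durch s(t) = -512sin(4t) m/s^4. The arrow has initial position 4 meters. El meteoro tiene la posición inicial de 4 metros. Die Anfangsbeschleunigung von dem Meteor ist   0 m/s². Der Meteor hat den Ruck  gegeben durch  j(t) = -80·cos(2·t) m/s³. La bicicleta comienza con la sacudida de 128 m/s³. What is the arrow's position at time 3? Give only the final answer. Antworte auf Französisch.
La réponse est -2.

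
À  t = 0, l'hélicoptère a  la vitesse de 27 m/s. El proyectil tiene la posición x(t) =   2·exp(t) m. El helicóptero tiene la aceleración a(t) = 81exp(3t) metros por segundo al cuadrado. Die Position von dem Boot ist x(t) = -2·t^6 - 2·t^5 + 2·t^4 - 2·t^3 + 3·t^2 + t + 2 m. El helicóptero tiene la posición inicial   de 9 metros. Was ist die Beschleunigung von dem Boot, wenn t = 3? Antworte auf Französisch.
Nous devons dériver notre équation de la position x(t) = -2·t^6 - 2·t^5 + 2·t^4 - 2·t^3 + 3·t^2 + t + 2 2 fois. En prenant d/dt de x(t), nous trouvons v(t) = -12·t^5 - 10·t^4 + 8·t^3 - 6·t^2 + 6·t + 1. La dérivée de la vitesse donne l'accélération: a(t) = -60·t^4 - 40·t^3 + 24·t^2 - 12·t + 6. De l'équation de l'accélération a(t) = -60·t^4 - 40·t^3 + 24·t^2 - 12·t + 6, nous substituons t = 3 pour obtenir a = -5754.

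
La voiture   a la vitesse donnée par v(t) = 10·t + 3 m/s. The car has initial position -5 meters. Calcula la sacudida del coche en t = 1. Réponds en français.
En partant de la vitesse v(t) = 10·t + 3, nous prenons 2 dérivées. En prenant d/dt de v(t), nous trouvons a(t) = 10. La dérivée de l'accélération donne le jerk: j(t) = 0. En utilisant j(t) = 0 et en substituant t = 1, nous trouvons j = 0.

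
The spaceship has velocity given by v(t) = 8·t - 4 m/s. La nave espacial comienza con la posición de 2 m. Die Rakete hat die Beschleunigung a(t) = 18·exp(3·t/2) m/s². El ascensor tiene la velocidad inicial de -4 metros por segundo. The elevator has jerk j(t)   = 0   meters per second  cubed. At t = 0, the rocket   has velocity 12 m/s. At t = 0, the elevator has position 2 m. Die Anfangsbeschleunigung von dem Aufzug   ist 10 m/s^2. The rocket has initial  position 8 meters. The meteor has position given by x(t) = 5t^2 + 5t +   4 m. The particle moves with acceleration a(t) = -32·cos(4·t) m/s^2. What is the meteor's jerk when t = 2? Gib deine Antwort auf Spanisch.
Partiendo de la posición x(t) = 5·t^2 + 5·t + 4, tomamos 3 derivadas. Tomando d/dt de x(t), encontramos v(t) = 10·t + 5. La derivada de la velocidad da la aceleración: a(t) = 10. Tomando d/dt de a(t), encontramos j(t) = 0. Usando j(t) = 0 y sustituyendo t = 2, encontramos j = 0.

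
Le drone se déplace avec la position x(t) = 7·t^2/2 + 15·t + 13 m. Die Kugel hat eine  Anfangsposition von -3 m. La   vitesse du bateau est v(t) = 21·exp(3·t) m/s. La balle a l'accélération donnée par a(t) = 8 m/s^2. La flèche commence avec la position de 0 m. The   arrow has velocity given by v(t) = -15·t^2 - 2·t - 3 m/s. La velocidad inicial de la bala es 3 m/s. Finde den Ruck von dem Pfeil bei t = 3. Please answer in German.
Ausgehend von der Geschwindigkeit v(t) = -15·t^2 - 2·t - 3, nehmen wir 2 Ableitungen. Durch Ableiten von der Geschwindigkeit erhalten wir die Beschleunigung: a(t) = -30·t - 2. Durch Ableiten von der Beschleunigung erhalten wir den Ruck: j(t) = -30. Mit j(t) = -30 und Einsetzen von t = 3, finden wir j = -30.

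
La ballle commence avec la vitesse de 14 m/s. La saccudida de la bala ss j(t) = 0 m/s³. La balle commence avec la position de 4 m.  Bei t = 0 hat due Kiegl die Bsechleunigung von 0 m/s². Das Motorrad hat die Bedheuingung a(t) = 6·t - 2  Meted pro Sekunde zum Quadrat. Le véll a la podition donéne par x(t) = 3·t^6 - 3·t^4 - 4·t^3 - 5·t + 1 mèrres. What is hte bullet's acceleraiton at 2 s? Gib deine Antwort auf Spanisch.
Debemos encontrar la antiderivada de nuestra ecuación de la sacudida j(t) = 0 1 vez. Tomando ∫j(t)dt y aplicando a(0) = 0, encontramos a(t) = 0. Usando a(t) = 0 y sustituyendo t = 2, encontramos a = 0.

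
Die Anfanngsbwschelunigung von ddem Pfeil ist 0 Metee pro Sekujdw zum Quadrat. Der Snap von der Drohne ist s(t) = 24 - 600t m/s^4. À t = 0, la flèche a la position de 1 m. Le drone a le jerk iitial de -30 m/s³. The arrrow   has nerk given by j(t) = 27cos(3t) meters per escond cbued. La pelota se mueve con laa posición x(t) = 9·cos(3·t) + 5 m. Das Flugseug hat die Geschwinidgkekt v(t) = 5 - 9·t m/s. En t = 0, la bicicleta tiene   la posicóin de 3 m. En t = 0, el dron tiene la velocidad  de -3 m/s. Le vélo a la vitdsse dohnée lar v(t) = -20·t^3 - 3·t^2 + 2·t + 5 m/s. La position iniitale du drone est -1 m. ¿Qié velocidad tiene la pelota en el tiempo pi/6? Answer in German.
Wir müssen unsere Gleichung für die Position x(t) = 9·cos(3·t) + 5 1-mal ableiten. Die Ableitung von der Position ergibt die Geschwindigkeit: v(t) = -27·sin(3·t). Aus der Gleichung für die Geschwindigkeit v(t) = -27·sin(3·t), setzen wir t = pi/6 ein und erhalten v = -27.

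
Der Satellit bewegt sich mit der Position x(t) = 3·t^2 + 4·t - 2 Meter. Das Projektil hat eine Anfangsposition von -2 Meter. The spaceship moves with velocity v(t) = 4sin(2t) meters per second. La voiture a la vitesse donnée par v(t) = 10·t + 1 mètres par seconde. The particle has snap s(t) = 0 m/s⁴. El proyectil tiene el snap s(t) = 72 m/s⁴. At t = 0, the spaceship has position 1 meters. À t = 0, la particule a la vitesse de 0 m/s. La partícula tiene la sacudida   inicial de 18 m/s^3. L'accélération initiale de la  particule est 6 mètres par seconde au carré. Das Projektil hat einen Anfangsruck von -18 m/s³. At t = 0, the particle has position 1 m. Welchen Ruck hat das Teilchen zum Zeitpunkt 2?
Ausgehend von dem Snap s(t) = 0, nehmen wir 1 Stammfunktion. Die Stammfunktion von dem Snap, mit j(0) = 18, ergibt den Ruck: j(t) = 18. Aus der Gleichung für den Ruck j(t) = 18, setzen wir t = 2 ein und erhalten j = 18.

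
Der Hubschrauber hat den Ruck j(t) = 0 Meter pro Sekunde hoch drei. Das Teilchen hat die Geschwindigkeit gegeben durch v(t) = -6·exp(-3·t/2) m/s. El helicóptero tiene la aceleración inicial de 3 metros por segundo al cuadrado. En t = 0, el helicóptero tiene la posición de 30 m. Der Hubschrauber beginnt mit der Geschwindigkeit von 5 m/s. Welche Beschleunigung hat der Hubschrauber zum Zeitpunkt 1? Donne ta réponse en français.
En partant du jerk j(t) = 0, nous prenons 1 primitive. L'intégrale du jerk, avec a(0) = 3, donne l'accélération: a(t) = 3. De l'équation de l'accélération a(t) = 3, nous substituons t = 1 pour obtenir a = 3.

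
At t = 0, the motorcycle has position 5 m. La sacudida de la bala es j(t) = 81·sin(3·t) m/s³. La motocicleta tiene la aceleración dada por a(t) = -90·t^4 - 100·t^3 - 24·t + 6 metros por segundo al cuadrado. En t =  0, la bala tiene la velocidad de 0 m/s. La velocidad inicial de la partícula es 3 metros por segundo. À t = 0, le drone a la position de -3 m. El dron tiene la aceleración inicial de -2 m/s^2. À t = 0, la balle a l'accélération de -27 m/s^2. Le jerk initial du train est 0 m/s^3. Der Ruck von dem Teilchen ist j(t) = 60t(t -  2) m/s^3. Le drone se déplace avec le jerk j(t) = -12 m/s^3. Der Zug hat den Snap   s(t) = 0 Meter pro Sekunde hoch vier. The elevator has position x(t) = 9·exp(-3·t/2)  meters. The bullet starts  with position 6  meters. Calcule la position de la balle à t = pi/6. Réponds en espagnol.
Partiendo de la sacudida j(t) = 81·sin(3·t), tomamos 3 antiderivadas. Tomando ∫j(t)dt y aplicando a(0) = -27, encontramos a(t) = -27·cos(3·t). Tomando ∫a(t)dt y aplicando v(0) = 0, encontramos v(t) = -9·sin(3·t). La integral de la velocidad, con x(0) = 6, da la posición: x(t) = 3·cos(3·t) + 3. Usando x(t) = 3·cos(3·t) + 3 y sustituyendo t = pi/6, encontramos x = 3.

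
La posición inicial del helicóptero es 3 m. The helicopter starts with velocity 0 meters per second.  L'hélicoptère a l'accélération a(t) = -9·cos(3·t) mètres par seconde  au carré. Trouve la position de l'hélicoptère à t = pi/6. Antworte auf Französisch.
Nous devons trouver la primitive de notre équation de l'accélération a(t) = -9·cos(3·t) 2 fois. En prenant ∫a(t)dt et en appliquant v(0) = 0, nous trouvons v(t) = -3·sin(3·t). L'intégrale de la vitesse, avec x(0) = 3, donne la position: x(t) = cos(3·t) + 2. En utilisant x(t) = cos(3·t) + 2 et en substituant t = pi/6, nous trouvons x = 2.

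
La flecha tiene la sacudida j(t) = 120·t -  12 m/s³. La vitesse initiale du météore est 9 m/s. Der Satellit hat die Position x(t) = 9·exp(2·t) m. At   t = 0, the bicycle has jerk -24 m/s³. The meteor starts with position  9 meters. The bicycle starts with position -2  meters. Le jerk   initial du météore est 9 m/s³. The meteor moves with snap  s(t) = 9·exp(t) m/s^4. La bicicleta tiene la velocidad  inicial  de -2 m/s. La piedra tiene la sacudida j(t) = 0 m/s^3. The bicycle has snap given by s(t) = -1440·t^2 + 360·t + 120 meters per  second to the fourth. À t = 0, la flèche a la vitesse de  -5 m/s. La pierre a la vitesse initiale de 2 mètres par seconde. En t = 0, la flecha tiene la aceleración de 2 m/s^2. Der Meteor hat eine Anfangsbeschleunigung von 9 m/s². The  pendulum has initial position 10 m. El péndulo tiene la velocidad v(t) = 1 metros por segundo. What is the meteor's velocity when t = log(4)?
To solve this, we need to take 3 antiderivatives of our snap equation s(t) = 9·exp(t). The antiderivative of snap, with j(0) = 9, gives jerk: j(t) = 9·exp(t). Taking ∫j(t)dt and applying a(0) = 9, we find a(t) = 9·exp(t). Integrating acceleration and using the initial condition v(0) = 9, we get v(t) = 9·exp(t). From the given velocity equation v(t) = 9·exp(t), we substitute t = log(4) to get v = 36.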